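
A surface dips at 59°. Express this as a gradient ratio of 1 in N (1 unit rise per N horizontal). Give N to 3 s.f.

1 : N means tan θ = 1/N, so N = 1/tan 59° = 1/1.6643

1 in 0.601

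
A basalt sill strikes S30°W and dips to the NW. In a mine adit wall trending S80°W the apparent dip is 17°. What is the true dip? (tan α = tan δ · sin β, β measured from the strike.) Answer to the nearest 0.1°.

21.8°

β = acute angle between strike S30°W and section S80°W = 50°.
tan(true dip) = tan 17° / sin 50° = 0.3991
true dip = arctan 0.3991 = 21.76°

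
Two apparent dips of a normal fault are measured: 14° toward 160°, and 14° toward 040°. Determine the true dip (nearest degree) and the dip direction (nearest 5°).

true dip 27°, dip direction 100°

The two traces are lines in the plane: v₁ = (sin 160°·cos 14°, cos 160°·cos 14°, −sin 14°), v₂ = (sin 40°·cos 14°, cos 40°·cos 14°, −sin 14°).
Cross product v₁ × v₂ gives the pole to the plane: n ∝ (0.400, -0.071, 0.815).
tan δ = √(n_x²+n_y²)/n_z = 0.407/0.815, so δ = 26.5°.
Dip direction = atan2(0.400, -0.071) = 100° (azimuth of n's horizontal projection).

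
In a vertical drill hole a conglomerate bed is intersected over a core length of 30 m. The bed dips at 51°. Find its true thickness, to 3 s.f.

18.9 m

True thickness t = h · cos(dip) = 30 × cos 51°
t = 30 × 0.6293 = 18.880 m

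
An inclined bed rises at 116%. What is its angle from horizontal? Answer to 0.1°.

49.2°

tan θ = 116/100 = 1.1600
θ = arctan(1.1600) = 49.24°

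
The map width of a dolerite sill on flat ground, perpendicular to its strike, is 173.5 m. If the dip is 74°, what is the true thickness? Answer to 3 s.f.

True thickness t = w · sin(dip) = 173.5 × sin 74°
t = 173.5 × 0.9613 = 166.779 m

167 m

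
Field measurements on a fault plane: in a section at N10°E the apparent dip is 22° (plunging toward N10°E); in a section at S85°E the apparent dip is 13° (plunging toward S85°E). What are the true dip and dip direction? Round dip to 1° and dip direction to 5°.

true dip 24°, dip direction 035°

Represent each trace as a vector plunging at its apparent dip toward its trend (east-north-up frame): v₁ = (0.161, 0.913, -0.375), v₂ = (0.971, -0.085, -0.225).
The plane normal is n = v₁ × v₂ ∝ (0.237, 0.327, 0.900).
True dip = arccos(n_z / |n|) = arccos(0.9122) = 24.2°.
Dip direction = atan2(0.237, 0.327) = 36° (azimuth of n's horizontal projection).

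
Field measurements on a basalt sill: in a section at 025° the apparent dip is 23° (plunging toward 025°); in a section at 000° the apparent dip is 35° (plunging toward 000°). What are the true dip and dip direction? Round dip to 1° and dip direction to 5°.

true dip 41°, dip direction 325°

Represent each trace as a vector plunging at its apparent dip toward its trend (east-north-up frame): v₁ = (0.389, 0.834, -0.391), v₂ = (0.000, 0.819, -0.574).
The plane normal is n = v₁ × v₂ ∝ (-0.158, 0.223, 0.319).
Dip δ = arctan(|n_h|/n_z) = arctan(0.274/0.319) = 40.7°.
Dip direction = azimuth of (n_x, n_y) = atan2(-0.158, 0.223) = 325°.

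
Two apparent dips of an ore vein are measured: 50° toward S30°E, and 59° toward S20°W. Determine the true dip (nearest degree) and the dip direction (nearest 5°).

Represent each trace as a vector plunging at its apparent dip toward its trend (east-north-up frame): v₁ = (0.321, -0.557, -0.766), v₂ = (-0.176, -0.484, -0.857).
n = v₁ × v₂ = (-0.106, -0.410, 0.254) (taken with n_z > 0).
True dip = arccos(n_z / |n|) = arccos(0.5133) = 59.1°.
Dip direction = atan2(-0.106, -0.410) = 195° (azimuth of n's horizontal projection).

true dip 59°, dip direction 195°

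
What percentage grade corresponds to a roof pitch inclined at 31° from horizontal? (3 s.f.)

grade % = 100 × tan 31° = 100 × 0.6009

60.1%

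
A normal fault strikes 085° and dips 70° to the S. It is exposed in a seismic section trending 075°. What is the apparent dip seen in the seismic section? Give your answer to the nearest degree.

26°

The section lies 10° from the strike.
tan(apparent dip) = tan 70° · sin 10° = 0.4771
apparent dip = arctan 0.4771 = 25.51°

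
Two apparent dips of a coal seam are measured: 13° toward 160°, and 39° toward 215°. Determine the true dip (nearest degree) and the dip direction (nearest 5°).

Each apparent-dip line lies in the plane. As unit vectors (x east, y north, z up), v₁ plunges 13°→160° and v₂ plunges 39°→215°.
The plane normal is n = v₁ × v₂ ∝ (-0.433, -0.310, 0.620).
tan δ = √(n_x²+n_y²)/n_z = 0.533/0.620, so δ = 40.6°.
Dip direction = azimuth of (n_x, n_y) = atan2(-0.433, -0.310) = 234°.

true dip 41°, dip direction 235°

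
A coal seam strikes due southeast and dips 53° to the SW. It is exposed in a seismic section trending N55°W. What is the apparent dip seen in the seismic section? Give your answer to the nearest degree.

13°

Angle between strike (due southeast) and section (N55°W): β = 10°.
tan(apparent dip) = tan 53° · sin 10° = 0.2304
apparent dip = arctan 0.2304 = 12.98°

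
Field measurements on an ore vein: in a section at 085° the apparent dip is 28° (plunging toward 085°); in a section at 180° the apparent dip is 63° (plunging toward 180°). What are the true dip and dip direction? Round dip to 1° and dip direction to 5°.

true dip 64°, dip direction 160°

Represent each trace as a vector plunging at its apparent dip toward its trend (east-north-up frame): v₁ = (0.880, 0.077, -0.469), v₂ = (0.000, -0.454, -0.891).
Cross product v₁ × v₂ gives the pole to the plane: n ∝ (0.282, -0.784, 0.399).
Dip δ = arctan(|n_h|/n_z) = arctan(0.833/0.399) = 64.4°.
Dip direction = azimuth of (n_x, n_y) = atan2(0.282, -0.784) = 160°.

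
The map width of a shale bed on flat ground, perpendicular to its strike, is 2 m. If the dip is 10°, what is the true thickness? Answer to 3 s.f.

0.347 m

True thickness t = w · sin(dip) = 2 × sin 10°
t = 2 × 0.1736 = 0.347 m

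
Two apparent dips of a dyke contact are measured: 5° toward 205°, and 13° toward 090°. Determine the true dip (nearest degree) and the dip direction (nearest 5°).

The two traces are lines in the plane: v₁ = (sin 205°·cos 5°, cos 205°·cos 5°, −sin 5°), v₂ = (sin 90°·cos 13°, cos 90°·cos 13°, −sin 13°).
The plane normal is n = v₁ × v₂ ∝ (0.203, -0.180, 0.880).
tan δ = √(n_x²+n_y²)/n_z = 0.271/0.880, so δ = 17.1°.
Dip direction = azimuth of (n_x, n_y) = atan2(0.203, -0.180) = 131°.

true dip 17°, dip direction 130°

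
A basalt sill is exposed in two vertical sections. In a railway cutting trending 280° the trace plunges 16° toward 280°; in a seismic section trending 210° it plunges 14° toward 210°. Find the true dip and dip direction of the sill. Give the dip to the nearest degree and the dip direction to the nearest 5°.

The two traces are lines in the plane: v₁ = (sin 280°·cos 16°, cos 280°·cos 16°, −sin 16°), v₂ = (sin 210°·cos 14°, cos 210°·cos 14°, −sin 14°).
n = v₁ × v₂ = (-0.272, -0.095, 0.876) (taken with n_z > 0).
Dip δ = arctan(|n_h|/n_z) = arctan(0.288/0.876) = 18.2°.
The horizontal component of n points toward azimuth atan2(n_x, n_y) = 251°, the dip direction.

true dip 18°, dip direction 250°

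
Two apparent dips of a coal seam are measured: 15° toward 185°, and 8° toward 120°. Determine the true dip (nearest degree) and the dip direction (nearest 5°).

The two traces are lines in the plane: v₁ = (sin 185°·cos 15°, cos 185°·cos 15°, −sin 15°), v₂ = (sin 120°·cos 8°, cos 120°·cos 8°, −sin 8°).
n = v₁ × v₂ = (0.006, -0.234, 0.867) (taken with n_z > 0).
Dip δ = arctan(|n_h|/n_z) = arctan(0.234/0.867) = 15.1°.
The horizontal component of n points toward azimuth atan2(n_x, n_y) = 179°, the dip direction.

true dip 15°, dip direction 180°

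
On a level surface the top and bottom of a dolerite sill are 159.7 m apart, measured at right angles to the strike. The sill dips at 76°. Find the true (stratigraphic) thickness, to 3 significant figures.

155 m

True thickness t = w · sin(dip) = 159.7 × sin 76°
t = 159.7 × 0.9703 = 154.956 m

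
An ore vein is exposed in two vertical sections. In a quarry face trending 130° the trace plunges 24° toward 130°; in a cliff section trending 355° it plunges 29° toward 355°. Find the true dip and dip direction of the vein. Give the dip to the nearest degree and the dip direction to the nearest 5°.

true dip 53°, dip direction 060°

Represent each trace as a vector plunging at its apparent dip toward its trend (east-north-up frame): v₁ = (0.700, -0.587, -0.407), v₂ = (-0.076, 0.871, -0.485).
The plane normal is n = v₁ × v₂ ∝ (0.639, 0.370, 0.565).
tan δ = √(n_x²+n_y²)/n_z = 0.739/0.565, so δ = 52.6°.
The horizontal component of n points toward azimuth atan2(n_x, n_y) = 60°, the dip direction.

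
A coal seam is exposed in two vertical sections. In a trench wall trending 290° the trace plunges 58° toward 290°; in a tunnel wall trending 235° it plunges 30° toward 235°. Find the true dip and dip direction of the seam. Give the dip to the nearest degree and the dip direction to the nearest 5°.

The two traces are lines in the plane: v₁ = (sin 290°·cos 58°, cos 290°·cos 58°, −sin 58°), v₂ = (sin 235°·cos 30°, cos 235°·cos 30°, −sin 30°).
n = v₁ × v₂ = (-0.512, 0.353, 0.376) (taken with n_z > 0).
tan δ = √(n_x²+n_y²)/n_z = 0.622/0.376, so δ = 58.8°.
Dip direction = azimuth of (n_x, n_y) = atan2(-0.512, 0.353) = 305°.

true dip 59°, dip direction 305°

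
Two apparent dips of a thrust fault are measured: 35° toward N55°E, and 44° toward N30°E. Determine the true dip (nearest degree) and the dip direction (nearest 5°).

Each apparent-dip line lies in the plane. As unit vectors (x east, y north, z up), v₁ plunges 35°→N55°E and v₂ plunges 44°→N30°E.
Cross product v₁ × v₂ gives the pole to the plane: n ∝ (0.031, 0.260, 0.249).
tan δ = √(n_x²+n_y²)/n_z = 0.262/0.249, so δ = 46.4°.
The horizontal component of n points toward azimuth atan2(n_x, n_y) = 7°, the dip direction.

true dip 46°, dip direction 005°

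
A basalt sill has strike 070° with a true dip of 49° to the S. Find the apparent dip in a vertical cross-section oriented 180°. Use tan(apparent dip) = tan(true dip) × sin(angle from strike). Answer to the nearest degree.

47°

The section lies 70° from the strike.
tan α = tan 49° × sin 70° = 1.1504 × 0.9397 = 1.0810
α = arctan(1.0810) = 47.23°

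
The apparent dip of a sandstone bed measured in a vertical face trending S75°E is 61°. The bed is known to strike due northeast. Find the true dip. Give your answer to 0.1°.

64.4°

The section is 60° from the strike.
tan δ = tan α / sin β = tan 61° / sin 60° = 1.8040 / 0.8660 = 2.0831
true dip = arctan 2.0831 = 64.36°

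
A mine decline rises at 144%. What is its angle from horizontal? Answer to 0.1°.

55.2°

tan θ = 144/100 = 1.4400
θ = arctan(1.4400) = 55.22°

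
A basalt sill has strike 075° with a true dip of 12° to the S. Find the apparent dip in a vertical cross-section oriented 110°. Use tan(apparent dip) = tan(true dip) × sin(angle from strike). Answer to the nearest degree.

7°

Angle between strike (075°) and section (110°): β = 35°.
tan(apparent dip) = tan 12° · sin 35° = 0.1219
apparent dip = arctan 0.1219 = 6.95°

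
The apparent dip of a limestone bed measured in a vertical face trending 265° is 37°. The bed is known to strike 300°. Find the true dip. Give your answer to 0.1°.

β = acute angle between strike 300° and section 265° = 35°.
tan(true dip) = tan 37° / sin 35° = 1.3138
δ = arctan(1.3138) = 52.72°

52.7°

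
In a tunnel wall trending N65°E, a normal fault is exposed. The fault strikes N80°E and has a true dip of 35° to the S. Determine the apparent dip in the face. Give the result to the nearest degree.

The section lies 15° from the strike.
tan α = tan 35° × sin 15° = 0.7002 × 0.2588 = 0.1812
α = arctan(0.1812) = 10.27°

10°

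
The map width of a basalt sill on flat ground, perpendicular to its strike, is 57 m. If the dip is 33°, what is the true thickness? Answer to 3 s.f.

31.0 m

True thickness t = w · sin(dip) = 57 × sin 33°
t = 57 × 0.5446 = 31.044 m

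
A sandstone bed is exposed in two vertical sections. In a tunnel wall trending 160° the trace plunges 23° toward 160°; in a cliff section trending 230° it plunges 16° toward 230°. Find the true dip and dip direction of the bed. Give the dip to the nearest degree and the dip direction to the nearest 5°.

true dip 24°, dip direction 180°

The two traces are lines in the plane: v₁ = (sin 160°·cos 23°, cos 160°·cos 23°, −sin 23°), v₂ = (sin 230°·cos 16°, cos 230°·cos 16°, −sin 16°).
n = v₁ × v₂ = (0.003, -0.375, 0.831) (taken with n_z > 0).
True dip = arccos(n_z / |n|) = arccos(0.9118) = 24.2°.
Dip direction = azimuth of (n_x, n_y) = atan2(0.003, -0.375) = 180°.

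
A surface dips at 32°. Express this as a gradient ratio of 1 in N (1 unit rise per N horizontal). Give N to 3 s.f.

1 : N means tan θ = 1/N, so N = 1/tan 32° = 1/0.6249

1 in 1.60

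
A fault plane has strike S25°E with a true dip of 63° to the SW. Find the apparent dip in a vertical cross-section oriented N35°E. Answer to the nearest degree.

60°

The section lies 60° from the strike.
tan(apparent dip) = tan 63° · sin 60° = 1.6997
apparent dip = arctan 1.6997 = 59.53°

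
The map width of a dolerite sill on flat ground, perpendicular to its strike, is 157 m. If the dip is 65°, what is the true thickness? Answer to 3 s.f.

142 m

True thickness t = w · sin(dip) = 157 × sin 65°
t = 157 × 0.9063 = 142.290 m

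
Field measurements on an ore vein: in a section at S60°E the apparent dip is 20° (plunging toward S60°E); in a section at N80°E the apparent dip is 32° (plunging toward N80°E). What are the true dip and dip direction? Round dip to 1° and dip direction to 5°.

true dip 33°, dip direction 065°

The two traces are lines in the plane: v₁ = (sin 120°·cos 20°, cos 120°·cos 20°, −sin 20°), v₂ = (sin 80°·cos 32°, cos 80°·cos 32°, −sin 32°).
The plane normal is n = v₁ × v₂ ∝ (0.299, 0.146, 0.512).
tan δ = √(n_x²+n_y²)/n_z = 0.333/0.512, so δ = 33.0°.
Dip direction = atan2(0.299, 0.146) = 64° (azimuth of n's horizontal projection).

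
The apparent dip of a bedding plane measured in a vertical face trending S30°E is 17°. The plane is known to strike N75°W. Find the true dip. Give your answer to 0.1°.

23.4°

The section is 45° from the strike.
tan(true dip) = tan 17° / sin 45° = 0.4324
true dip = arctan 0.4324 = 23.38°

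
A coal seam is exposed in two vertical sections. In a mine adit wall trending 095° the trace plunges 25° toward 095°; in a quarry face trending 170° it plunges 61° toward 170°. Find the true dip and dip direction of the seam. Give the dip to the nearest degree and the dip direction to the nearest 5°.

true dip 61°, dip direction 170°

Each apparent-dip line lies in the plane. As unit vectors (x east, y north, z up), v₁ plunges 25°→095° and v₂ plunges 61°→170°.
Cross product v₁ × v₂ gives the pole to the plane: n ∝ (0.133, -0.754, 0.424).
tan δ = √(n_x²+n_y²)/n_z = 0.766/0.424, so δ = 61.0°.
Dip direction = azimuth of (n_x, n_y) = atan2(0.133, -0.754) = 170°.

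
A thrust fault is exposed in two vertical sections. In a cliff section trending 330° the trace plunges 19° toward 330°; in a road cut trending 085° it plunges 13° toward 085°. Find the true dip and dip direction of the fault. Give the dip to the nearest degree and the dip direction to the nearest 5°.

true dip 28°, dip direction 020°

Represent each trace as a vector plunging at its apparent dip toward its trend (east-north-up frame): v₁ = (-0.473, 0.819, -0.326), v₂ = (0.971, 0.085, -0.225).
Cross product v₁ × v₂ gives the pole to the plane: n ∝ (0.157, 0.422, 0.835).
True dip = arccos(n_z / |n|) = arccos(0.8801) = 28.3°.
The horizontal component of n points toward azimuth atan2(n_x, n_y) = 20°, the dip direction.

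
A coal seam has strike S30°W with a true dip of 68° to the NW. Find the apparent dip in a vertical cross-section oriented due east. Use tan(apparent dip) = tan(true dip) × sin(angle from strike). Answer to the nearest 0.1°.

65.0°

The strike is S30°W and the section trends due east; the acute angle between them is β = 60°.
tan(apparent dip) = tan 68° · sin 60° = 2.1435
α = arctan(2.1435) = 64.99°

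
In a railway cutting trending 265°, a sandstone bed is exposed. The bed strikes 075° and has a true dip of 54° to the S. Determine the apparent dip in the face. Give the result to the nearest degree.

13°

The strike is 075° and the section trends 265°; the acute angle between them is β = 10°.
tan α = tan 54° × sin 10° = 1.3764 × 0.1736 = 0.2390
α = arctan(0.2390) = 13.44°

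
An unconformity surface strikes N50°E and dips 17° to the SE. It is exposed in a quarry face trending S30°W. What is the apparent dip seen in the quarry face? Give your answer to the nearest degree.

Angle between strike (N50°E) and section (S30°W): β = 20°.
tan(apparent dip) = tan 17° · sin 20° = 0.1046
α = arctan(0.1046) = 5.97°

6°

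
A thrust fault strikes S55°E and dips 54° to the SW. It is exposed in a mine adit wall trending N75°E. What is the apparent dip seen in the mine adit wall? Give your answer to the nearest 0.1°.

Angle between strike (S55°E) and section (N75°E): β = 50°.
tan(apparent dip) = tan 54° · sin 50° = 1.0544
α = arctan(1.0544) = 46.52°

46.5°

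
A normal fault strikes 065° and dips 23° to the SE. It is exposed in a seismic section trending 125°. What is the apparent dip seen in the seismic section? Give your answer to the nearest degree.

Angle between strike (065°) and section (125°): β = 60°.
tan(apparent dip) = tan 23° · sin 60° = 0.3676
apparent dip = arctan 0.3676 = 20.18°

20°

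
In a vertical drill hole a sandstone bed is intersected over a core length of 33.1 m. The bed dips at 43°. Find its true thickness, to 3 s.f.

True thickness t = h · cos(dip) = 33.1 × cos 43°
t = 33.1 × 0.7314 = 24.208 m

24.2 m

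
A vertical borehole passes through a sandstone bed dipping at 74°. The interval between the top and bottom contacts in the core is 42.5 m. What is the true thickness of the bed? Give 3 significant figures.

True thickness t = h · cos(dip) = 42.5 × cos 74°
t = 42.5 × 0.2756 = 11.715 m

11.7 m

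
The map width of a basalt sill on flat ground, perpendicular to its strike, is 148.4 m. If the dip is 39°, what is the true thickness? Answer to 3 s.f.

93.4 m

True thickness t = w · sin(dip) = 148.4 × sin 39°
t = 148.4 × 0.6293 = 93.391 m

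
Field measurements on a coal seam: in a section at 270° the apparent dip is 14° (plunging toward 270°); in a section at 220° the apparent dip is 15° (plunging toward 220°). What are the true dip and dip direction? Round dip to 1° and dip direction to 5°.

true dip 16°, dip direction 240°

The two traces are lines in the plane: v₁ = (sin 270°·cos 14°, cos 270°·cos 14°, −sin 14°), v₂ = (sin 220°·cos 15°, cos 220°·cos 15°, −sin 15°).
Cross product v₁ × v₂ gives the pole to the plane: n ∝ (-0.179, -0.101, 0.718).
Dip δ = arctan(|n_h|/n_z) = arctan(0.205/0.718) = 16.0°.
Dip direction = atan2(-0.179, -0.101) = 241° (azimuth of n's horizontal projection).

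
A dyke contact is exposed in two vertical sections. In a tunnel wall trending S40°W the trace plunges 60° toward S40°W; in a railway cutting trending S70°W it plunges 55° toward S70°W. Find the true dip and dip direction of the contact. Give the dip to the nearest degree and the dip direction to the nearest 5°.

The two traces are lines in the plane: v₁ = (sin 220°·cos 60°, cos 220°·cos 60°, −sin 60°), v₂ = (sin 250°·cos 55°, cos 250°·cos 55°, −sin 55°).
Cross product v₁ × v₂ gives the pole to the plane: n ∝ (-0.144, -0.204, 0.143).
tan δ = √(n_x²+n_y²)/n_z = 0.249/0.143, so δ = 60.1°.
The horizontal component of n points toward azimuth atan2(n_x, n_y) = 215°, the dip direction.

true dip 60°, dip direction 215°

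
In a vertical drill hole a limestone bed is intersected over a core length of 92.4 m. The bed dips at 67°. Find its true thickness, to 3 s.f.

36.1 m

True thickness t = h · cos(dip) = 92.4 × cos 67°
t = 92.4 × 0.3907 = 36.104 m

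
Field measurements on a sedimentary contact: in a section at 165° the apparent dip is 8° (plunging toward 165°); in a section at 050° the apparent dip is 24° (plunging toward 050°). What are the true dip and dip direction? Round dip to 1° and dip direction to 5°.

true dip 30°, dip direction 090°

Represent each trace as a vector plunging at its apparent dip toward its trend (east-north-up frame): v₁ = (0.256, -0.957, -0.139), v₂ = (0.700, 0.587, -0.407).
The plane normal is n = v₁ × v₂ ∝ (0.471, 0.007, 0.820).
tan δ = √(n_x²+n_y²)/n_z = 0.471/0.820, so δ = 29.9°.
The horizontal component of n points toward azimuth atan2(n_x, n_y) = 89°, the dip direction.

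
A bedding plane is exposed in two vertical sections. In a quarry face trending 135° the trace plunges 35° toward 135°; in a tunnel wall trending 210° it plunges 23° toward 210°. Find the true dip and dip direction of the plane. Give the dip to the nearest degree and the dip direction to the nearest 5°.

The two traces are lines in the plane: v₁ = (sin 135°·cos 35°, cos 135°·cos 35°, −sin 35°), v₂ = (sin 210°·cos 23°, cos 210°·cos 23°, −sin 23°).
The plane normal is n = v₁ × v₂ ∝ (0.231, -0.490, 0.728).
True dip = arccos(n_z / |n|) = arccos(0.8023) = 36.7°.
Dip direction = azimuth of (n_x, n_y) = atan2(0.231, -0.490) = 155°.

true dip 37°, dip direction 155°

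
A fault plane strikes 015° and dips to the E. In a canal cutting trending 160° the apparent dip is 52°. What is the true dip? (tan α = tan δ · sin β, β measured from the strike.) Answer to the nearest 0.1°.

65.9°

β = acute angle between strike 015° and section 160° = 35°.
tan(true dip) = tan 52° / sin 35° = 2.2315
δ = arctan(2.2315) = 65.86°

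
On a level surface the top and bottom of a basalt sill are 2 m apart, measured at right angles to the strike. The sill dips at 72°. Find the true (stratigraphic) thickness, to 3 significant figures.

True thickness t = w · sin(dip) = 2 × sin 72°
t = 2 × 0.9511 = 1.902 m

1.90 m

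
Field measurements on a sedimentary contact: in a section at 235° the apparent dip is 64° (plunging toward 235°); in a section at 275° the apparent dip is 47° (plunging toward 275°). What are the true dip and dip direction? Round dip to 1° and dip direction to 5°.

true dip 65°, dip direction 215°

The two traces are lines in the plane: v₁ = (sin 235°·cos 64°, cos 235°·cos 64°, −sin 64°), v₂ = (sin 275°·cos 47°, cos 275°·cos 47°, −sin 47°).
The plane normal is n = v₁ × v₂ ∝ (-0.237, -0.348, 0.192).
tan δ = √(n_x²+n_y²)/n_z = 0.421/0.192, so δ = 65.5°.
Dip direction = atan2(-0.237, -0.348) = 214° (azimuth of n's horizontal projection).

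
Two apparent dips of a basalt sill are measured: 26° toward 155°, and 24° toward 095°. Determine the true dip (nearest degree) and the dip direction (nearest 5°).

true dip 28°, dip direction 130°

Represent each trace as a vector plunging at its apparent dip toward its trend (east-north-up frame): v₁ = (0.380, -0.815, -0.438), v₂ = (0.910, -0.080, -0.407).
The plane normal is n = v₁ × v₂ ∝ (0.296, -0.244, 0.711).
tan δ = √(n_x²+n_y²)/n_z = 0.384/0.711, so δ = 28.4°.
Dip direction = azimuth of (n_x, n_y) = atan2(0.296, -0.244) = 130°.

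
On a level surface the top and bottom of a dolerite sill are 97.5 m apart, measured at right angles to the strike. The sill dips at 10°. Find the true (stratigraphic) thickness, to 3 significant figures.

16.9 m

True thickness t = w · sin(dip) = 97.5 × sin 10°
t = 97.5 × 0.1736 = 16.931 m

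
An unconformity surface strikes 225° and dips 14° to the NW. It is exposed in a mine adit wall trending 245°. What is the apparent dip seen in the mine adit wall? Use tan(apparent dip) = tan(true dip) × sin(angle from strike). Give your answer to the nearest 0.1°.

The section lies 20° from the strike.
tan(apparent dip) = tan 14° · sin 20° = 0.0853
α = arctan(0.0853) = 4.87°

4.9°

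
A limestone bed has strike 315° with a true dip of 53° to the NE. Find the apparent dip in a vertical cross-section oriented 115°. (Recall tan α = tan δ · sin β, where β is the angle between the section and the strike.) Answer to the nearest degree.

Angle between strike (315°) and section (115°): β = 20°.
tan α = tan 53° × sin 20° = 1.3270 × 0.3420 = 0.4539
apparent dip = arctan 0.4539 = 24.41°

24°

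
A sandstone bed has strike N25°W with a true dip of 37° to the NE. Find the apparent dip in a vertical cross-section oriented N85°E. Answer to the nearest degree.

35°

The section lies 70° from the strike.
tan α = tan 37° × sin 70° = 0.7536 × 0.9397 = 0.7081
α = arctan(0.7081) = 35.30°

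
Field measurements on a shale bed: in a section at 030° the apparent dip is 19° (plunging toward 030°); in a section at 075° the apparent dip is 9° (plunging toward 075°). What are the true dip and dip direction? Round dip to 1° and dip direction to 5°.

The two traces are lines in the plane: v₁ = (sin 30°·cos 19°, cos 30°·cos 19°, −sin 19°), v₂ = (sin 75°·cos 9°, cos 75°·cos 9°, −sin 9°).
n = v₁ × v₂ = (0.045, 0.237, 0.660) (taken with n_z > 0).
Dip δ = arctan(|n_h|/n_z) = arctan(0.241/0.660) = 20.0°.
The horizontal component of n points toward azimuth atan2(n_x, n_y) = 11°, the dip direction.

true dip 20°, dip direction 010°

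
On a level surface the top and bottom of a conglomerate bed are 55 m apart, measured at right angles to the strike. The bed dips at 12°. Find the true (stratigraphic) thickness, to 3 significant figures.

11.4 m

True thickness t = w · sin(dip) = 55 × sin 12°
t = 55 × 0.2079 = 11.435 m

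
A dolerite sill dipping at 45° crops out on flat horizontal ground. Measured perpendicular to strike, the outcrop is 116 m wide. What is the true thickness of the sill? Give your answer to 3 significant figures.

True thickness t = w · sin(dip) = 116 × sin 45°
t = 116 × 0.7071 = 82.024 m

82.0 m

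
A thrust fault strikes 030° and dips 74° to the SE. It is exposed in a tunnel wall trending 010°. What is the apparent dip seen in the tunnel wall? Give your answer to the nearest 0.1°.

50.0°

Angle between strike (030°) and section (010°): β = 20°.
tan(apparent dip) = tan 74° · sin 20° = 1.1928
apparent dip = arctan 1.1928 = 50.02°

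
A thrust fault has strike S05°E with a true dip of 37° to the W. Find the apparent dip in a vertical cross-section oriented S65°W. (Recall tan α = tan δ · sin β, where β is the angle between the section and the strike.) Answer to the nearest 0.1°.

The strike is S05°E and the section trends S65°W; the acute angle between them is β = 70°.
tan α = tan 37° × sin 70° = 0.7536 × 0.9397 = 0.7081
α = arctan(0.7081) = 35.30°

35.3°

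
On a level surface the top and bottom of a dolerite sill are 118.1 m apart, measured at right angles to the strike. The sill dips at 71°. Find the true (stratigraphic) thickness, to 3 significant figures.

True thickness t = w · sin(dip) = 118.1 × sin 71°
t = 118.1 × 0.9455 = 111.666 m

112 m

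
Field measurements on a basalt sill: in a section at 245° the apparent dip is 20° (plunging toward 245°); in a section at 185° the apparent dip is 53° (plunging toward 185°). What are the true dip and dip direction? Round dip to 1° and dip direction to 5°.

Represent each trace as a vector plunging at its apparent dip toward its trend (east-north-up frame): v₁ = (-0.852, -0.397, -0.342), v₂ = (-0.052, -0.600, -0.799).
Cross product v₁ × v₂ gives the pole to the plane: n ∝ (0.112, -0.662, 0.490).
True dip = arccos(n_z / |n|) = arccos(0.5892) = 53.9°.
Dip direction = atan2(0.112, -0.662) = 170° (azimuth of n's horizontal projection).

true dip 54°, dip direction 170°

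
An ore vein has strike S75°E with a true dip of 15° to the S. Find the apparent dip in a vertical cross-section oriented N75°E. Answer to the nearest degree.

8°

The strike is S75°E and the section trends N75°E; the acute angle between them is β = 30°.
tan(apparent dip) = tan 15° · sin 30° = 0.1340
apparent dip = arctan 0.1340 = 7.63°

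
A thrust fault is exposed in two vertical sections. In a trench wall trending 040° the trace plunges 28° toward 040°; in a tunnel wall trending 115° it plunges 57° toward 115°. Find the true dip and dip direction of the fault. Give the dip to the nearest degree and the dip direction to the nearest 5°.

true dip 57°, dip direction 110°

Each apparent-dip line lies in the plane. As unit vectors (x east, y north, z up), v₁ plunges 28°→040° and v₂ plunges 57°→115°.
Cross product v₁ × v₂ gives the pole to the plane: n ∝ (0.675, -0.244, 0.465).
tan δ = √(n_x²+n_y²)/n_z = 0.718/0.465, so δ = 57.1°.
The horizontal component of n points toward azimuth atan2(n_x, n_y) = 110°, the dip direction.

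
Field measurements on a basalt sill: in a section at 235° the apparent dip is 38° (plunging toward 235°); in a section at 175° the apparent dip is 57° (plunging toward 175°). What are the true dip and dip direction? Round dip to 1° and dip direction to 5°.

Each apparent-dip line lies in the plane. As unit vectors (x east, y north, z up), v₁ plunges 38°→235° and v₂ plunges 57°→175°.
The plane normal is n = v₁ × v₂ ∝ (0.045, -0.571, 0.372).
True dip = arccos(n_z / |n|) = arccos(0.5446) = 57.0°.
Dip direction = azimuth of (n_x, n_y) = atan2(0.045, -0.571) = 175°.

true dip 57°, dip direction 175°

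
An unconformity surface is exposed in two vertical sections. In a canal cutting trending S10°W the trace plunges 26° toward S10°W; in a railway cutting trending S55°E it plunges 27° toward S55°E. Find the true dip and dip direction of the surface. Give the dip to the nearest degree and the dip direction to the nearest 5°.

Each apparent-dip line lies in the plane. As unit vectors (x east, y north, z up), v₁ plunges 26°→S10°W and v₂ plunges 27°→S55°E.
n = v₁ × v₂ = (0.178, -0.391, 0.726) (taken with n_z > 0).
True dip = arccos(n_z / |n|) = arccos(0.8607) = 30.6°.
The horizontal component of n points toward azimuth atan2(n_x, n_y) = 156°, the dip direction.

true dip 31°, dip direction 155°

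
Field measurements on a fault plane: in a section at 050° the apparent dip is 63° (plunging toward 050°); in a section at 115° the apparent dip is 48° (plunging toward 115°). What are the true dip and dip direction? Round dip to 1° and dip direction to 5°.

The two traces are lines in the plane: v₁ = (sin 50°·cos 63°, cos 50°·cos 63°, −sin 63°), v₂ = (sin 115°·cos 48°, cos 115°·cos 48°, −sin 48°).
n = v₁ × v₂ = (0.469, 0.282, 0.275) (taken with n_z > 0).
tan δ = √(n_x²+n_y²)/n_z = 0.547/0.275, so δ = 63.3°.
Dip direction = atan2(0.469, 0.282) = 59° (azimuth of n's horizontal projection).

true dip 63°, dip direction 060°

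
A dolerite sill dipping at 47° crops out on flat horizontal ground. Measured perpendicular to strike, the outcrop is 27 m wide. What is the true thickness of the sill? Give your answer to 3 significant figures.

True thickness t = w · sin(dip) = 27 × sin 47°
t = 27 × 0.7314 = 19.747 m

19.7 m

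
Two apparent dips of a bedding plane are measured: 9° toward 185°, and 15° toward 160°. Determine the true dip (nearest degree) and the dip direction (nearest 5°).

Each apparent-dip line lies in the plane. As unit vectors (x east, y north, z up), v₁ plunges 9°→185° and v₂ plunges 15°→160°.
The plane normal is n = v₁ × v₂ ∝ (0.113, -0.074, 0.403).
Dip δ = arctan(|n_h|/n_z) = arctan(0.135/0.403) = 18.5°.
Dip direction = atan2(0.113, -0.074) = 123° (azimuth of n's horizontal projection).

true dip 18°, dip direction 125°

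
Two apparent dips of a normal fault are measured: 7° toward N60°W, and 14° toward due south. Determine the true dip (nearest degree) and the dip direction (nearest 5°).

Each apparent-dip line lies in the plane. As unit vectors (x east, y north, z up), v₁ plunges 7°→N60°W and v₂ plunges 14°→due south.
Cross product v₁ × v₂ gives the pole to the plane: n ∝ (-0.238, -0.208, 0.834).
tan δ = √(n_x²+n_y²)/n_z = 0.316/0.834, so δ = 20.8°.
Dip direction = azimuth of (n_x, n_y) = atan2(-0.238, -0.208) = 229°.

true dip 21°, dip direction 230°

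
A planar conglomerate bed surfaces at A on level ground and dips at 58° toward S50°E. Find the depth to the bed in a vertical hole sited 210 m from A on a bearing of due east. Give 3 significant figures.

The hole lies 40° from the dip direction, so the down-dip offset is 210 × cos 40° = 160.87 m.
Depth = down-dip offset × tan(dip) = 160.87 × tan 58° = 160.87 × 1.6003
Depth = 257.44 m

257 m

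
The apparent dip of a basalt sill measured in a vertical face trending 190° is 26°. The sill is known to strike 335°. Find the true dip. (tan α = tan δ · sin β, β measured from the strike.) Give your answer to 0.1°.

β = acute angle between strike 335° and section 190° = 35°.
tan(true dip) = tan 26° / sin 35° = 0.8503
δ = arctan(0.8503) = 40.38°

40.4°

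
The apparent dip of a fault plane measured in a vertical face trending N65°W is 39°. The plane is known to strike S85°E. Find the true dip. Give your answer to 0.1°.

67.1°

The section is 20° from the strike.
tan δ = tan α / sin β = tan 39° / sin 20° = 0.8098 / 0.3420 = 2.3677
true dip = arctan 2.3677 = 67.10°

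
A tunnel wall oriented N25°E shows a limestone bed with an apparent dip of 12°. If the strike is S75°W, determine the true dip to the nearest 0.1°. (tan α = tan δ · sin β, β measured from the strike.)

β = acute angle between strike S75°W and section N25°E = 50°.
tan(true dip) = tan 12° / sin 50° = 0.2775
true dip = arctan 0.2775 = 15.51°

15.5°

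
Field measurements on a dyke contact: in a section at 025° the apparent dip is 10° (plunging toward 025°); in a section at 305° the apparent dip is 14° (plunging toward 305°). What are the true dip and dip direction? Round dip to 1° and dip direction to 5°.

true dip 16°, dip direction 335°

Each apparent-dip line lies in the plane. As unit vectors (x east, y north, z up), v₁ plunges 10°→025° and v₂ plunges 14°→305°.
n = v₁ × v₂ = (-0.119, 0.239, 0.941) (taken with n_z > 0).
tan δ = √(n_x²+n_y²)/n_z = 0.267/0.941, so δ = 15.8°.
The horizontal component of n points toward azimuth atan2(n_x, n_y) = 333°, the dip direction.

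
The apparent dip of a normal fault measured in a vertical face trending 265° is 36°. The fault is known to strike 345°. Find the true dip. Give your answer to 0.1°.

The section is 80° from the strike.
tan δ = tan α / sin β = tan 36° / sin 80° = 0.7265 / 0.9848 = 0.7378
δ = arctan(0.7378) = 36.42°

36.4°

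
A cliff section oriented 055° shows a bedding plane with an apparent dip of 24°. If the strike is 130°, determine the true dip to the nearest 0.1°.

β = acute angle between strike 130° and section 055° = 75°.
tan δ = tan α / sin β = tan 24° / sin 75° = 0.4452 / 0.9659 = 0.4609
true dip = arctan 0.4609 = 24.75°

24.7°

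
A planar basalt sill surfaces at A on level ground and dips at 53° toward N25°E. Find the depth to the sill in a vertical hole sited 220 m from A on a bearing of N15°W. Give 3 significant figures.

The hole lies 40° from the dip direction, so the down-dip offset is 220 × cos 40° = 168.53 m.
Depth = down-dip offset × tan(dip) = 168.53 × tan 53° = 168.53 × 1.3270
Depth = 223.65 m

224 m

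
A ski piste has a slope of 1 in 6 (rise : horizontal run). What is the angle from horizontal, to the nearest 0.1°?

tan θ = 1/6 = 0.1667
θ = arctan(0.1667) = 9.46°

9.5°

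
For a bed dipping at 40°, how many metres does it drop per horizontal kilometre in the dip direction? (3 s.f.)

drop per km = 1000 × tan 40° = 1000 × 0.8391

839 m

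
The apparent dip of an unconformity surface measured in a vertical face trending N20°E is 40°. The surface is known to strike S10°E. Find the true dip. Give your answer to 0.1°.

β = acute angle between strike S10°E and section N20°E = 30°.
tan(true dip) = tan 40° / sin 30° = 1.6782
δ = arctan(1.6782) = 59.21°

59.2°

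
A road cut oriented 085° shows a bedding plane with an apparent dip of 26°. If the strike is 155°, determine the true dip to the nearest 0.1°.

β = acute angle between strike 155° and section 085° = 70°.
tan δ = tan α / sin β = tan 26° / sin 70° = 0.4877 / 0.9397 = 0.5190
δ = arctan(0.5190) = 27.43°

27.4°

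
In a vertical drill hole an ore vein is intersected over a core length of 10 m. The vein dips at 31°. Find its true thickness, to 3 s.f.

True thickness t = h · cos(dip) = 10 × cos 31°
t = 10 × 0.8572 = 8.572 m

8.57 m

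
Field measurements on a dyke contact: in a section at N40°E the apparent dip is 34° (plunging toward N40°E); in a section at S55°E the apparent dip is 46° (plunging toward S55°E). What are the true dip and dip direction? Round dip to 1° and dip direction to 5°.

Each apparent-dip line lies in the plane. As unit vectors (x east, y north, z up), v₁ plunges 34°→N40°E and v₂ plunges 46°→S55°E.
The plane normal is n = v₁ × v₂ ∝ (0.680, -0.065, 0.574).
True dip = arccos(n_z / |n|) = arccos(0.6433) = 50.0°.
Dip direction = azimuth of (n_x, n_y) = atan2(0.680, -0.065) = 95°.

true dip 50°, dip direction 095°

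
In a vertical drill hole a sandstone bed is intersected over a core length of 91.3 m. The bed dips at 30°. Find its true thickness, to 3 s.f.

79.1 m

True thickness t = h · cos(dip) = 91.3 × cos 30°
t = 91.3 × 0.8660 = 79.068 m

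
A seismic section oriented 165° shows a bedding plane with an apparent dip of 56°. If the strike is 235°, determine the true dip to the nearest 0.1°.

The section is 70° from the strike.
tan(true dip) = tan 56° / sin 70° = 1.5777
true dip = arctan 1.5777 = 57.63°

57.6°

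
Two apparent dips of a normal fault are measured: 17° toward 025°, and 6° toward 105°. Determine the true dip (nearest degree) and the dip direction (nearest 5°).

Represent each trace as a vector plunging at its apparent dip toward its trend (east-north-up frame): v₁ = (0.404, 0.867, -0.292), v₂ = (0.961, -0.257, -0.105).
The plane normal is n = v₁ × v₂ ∝ (0.166, 0.239, 0.937).
Dip δ = arctan(|n_h|/n_z) = arctan(0.291/0.937) = 17.2°.
Dip direction = atan2(0.166, 0.239) = 35° (azimuth of n's horizontal projection).

true dip 17°, dip direction 035°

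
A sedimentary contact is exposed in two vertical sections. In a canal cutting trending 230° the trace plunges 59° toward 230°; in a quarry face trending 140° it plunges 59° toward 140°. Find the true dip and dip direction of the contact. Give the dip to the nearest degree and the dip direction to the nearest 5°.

true dip 67°, dip direction 185°

The two traces are lines in the plane: v₁ = (sin 230°·cos 59°, cos 230°·cos 59°, −sin 59°), v₂ = (sin 140°·cos 59°, cos 140°·cos 59°, −sin 59°).
The plane normal is n = v₁ × v₂ ∝ (-0.054, -0.622, 0.265).
True dip = arccos(n_z / |n|) = arccos(0.3910) = 67.0°.
Dip direction = atan2(-0.054, -0.622) = 185° (azimuth of n's horizontal projection).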